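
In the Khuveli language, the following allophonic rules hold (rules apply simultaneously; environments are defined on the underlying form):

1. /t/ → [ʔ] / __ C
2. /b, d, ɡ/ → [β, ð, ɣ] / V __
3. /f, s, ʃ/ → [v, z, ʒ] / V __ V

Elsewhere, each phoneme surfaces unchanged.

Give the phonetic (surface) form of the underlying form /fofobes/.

[fovoβes]

/f/ — word-initial; rule 3 does not apply here → [f].
/o/ stays [o].
/f/ (between /o/ and /o/): between two vowels, so rule 3 applies → [v].
/o/ (between /f/ and /b/) is unaffected → [o].
/b/ (between /o/ and /e/) occurs immediately after a vowel → [β] by rule 2.
/e/ (between /b/ and /s/): no rule targets it → [e].
/s/ (word-final): rule 3 targets it, but not between two vowels → unchanged [s].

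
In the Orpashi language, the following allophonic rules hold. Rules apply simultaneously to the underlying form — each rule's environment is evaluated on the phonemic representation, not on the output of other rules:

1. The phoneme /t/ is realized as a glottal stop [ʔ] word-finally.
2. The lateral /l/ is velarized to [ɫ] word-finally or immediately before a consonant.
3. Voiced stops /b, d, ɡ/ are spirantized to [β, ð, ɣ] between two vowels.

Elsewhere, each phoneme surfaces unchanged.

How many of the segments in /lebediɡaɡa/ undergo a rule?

Segments that undergo a rule: /b/ → [β] (rule 3); /d/ → [ð] (rule 3); /ɡ/ → [ɣ] (rule 3); /ɡ/ → [ɣ] (rule 3).
All other segments surface unchanged.

4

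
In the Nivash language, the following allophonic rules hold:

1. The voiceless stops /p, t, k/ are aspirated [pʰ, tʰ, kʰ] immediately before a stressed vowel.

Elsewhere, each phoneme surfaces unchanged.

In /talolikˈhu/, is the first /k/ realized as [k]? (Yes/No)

Yes

/k/ (between /i/ and /h/) fails the environment for rule 1, so it stays [k].
The actual realization is [k], which matches [k].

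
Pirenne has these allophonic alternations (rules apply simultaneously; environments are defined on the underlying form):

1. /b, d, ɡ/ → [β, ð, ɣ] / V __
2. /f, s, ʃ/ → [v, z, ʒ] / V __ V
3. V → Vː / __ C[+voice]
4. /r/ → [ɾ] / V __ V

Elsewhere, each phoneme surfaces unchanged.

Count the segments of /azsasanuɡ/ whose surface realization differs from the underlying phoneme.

Segments that undergo a rule: /a/ → [aː] (rule 3); /s/ → [z] (rule 2); /a/ → [aː] (rule 3); /u/ → [uː] (rule 3); /ɡ/ → [ɣ] (rule 1).
All other segments surface unchanged.

5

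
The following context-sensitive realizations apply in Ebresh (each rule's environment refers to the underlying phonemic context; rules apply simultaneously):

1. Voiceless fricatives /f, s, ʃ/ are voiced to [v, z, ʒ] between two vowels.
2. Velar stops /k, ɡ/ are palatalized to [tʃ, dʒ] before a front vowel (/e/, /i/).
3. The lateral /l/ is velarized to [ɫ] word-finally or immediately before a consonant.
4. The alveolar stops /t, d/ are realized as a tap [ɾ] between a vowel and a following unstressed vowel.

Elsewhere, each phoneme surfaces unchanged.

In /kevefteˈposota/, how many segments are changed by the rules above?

Segments that undergo a rule: /k/ → [tʃ] (rule 2); /s/ → [z] (rule 1); /t/ → [ɾ] (rule 4).
All other segments surface unchanged.

3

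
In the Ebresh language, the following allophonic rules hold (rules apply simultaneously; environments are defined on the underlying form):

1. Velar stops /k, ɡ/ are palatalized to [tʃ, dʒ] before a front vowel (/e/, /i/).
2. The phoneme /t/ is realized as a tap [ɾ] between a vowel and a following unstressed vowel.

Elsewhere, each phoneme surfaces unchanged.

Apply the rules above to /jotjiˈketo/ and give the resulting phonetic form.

[jotjiˈtʃeɾo]

/t/ — between /o/ and /j/; rule 2 does not apply here → [t].
/k/ (between /i/ and /e/): before a front vowel, so rule 1 applies → [tʃ].
/t/ meets the environment for rule 2 (between a vowel and a following unstressed vowel) → [ɾ].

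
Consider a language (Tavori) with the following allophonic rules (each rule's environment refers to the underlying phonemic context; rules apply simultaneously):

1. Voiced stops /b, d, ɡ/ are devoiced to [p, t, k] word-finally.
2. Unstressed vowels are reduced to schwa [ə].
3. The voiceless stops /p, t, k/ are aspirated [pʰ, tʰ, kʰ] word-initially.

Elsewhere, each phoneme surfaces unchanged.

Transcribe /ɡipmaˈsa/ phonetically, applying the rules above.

[ɡəpməˈsa]

/ɡ/ (word-initial) is in the target of rule 1 but the environment (word-finally) is not met → [ɡ].
/i/ (between /ɡ/ and /p/) occurs in an unstressed syllable → [ə] by rule 2.
/p/ (between /i/ and /m/) is in the target of rule 3 but the environment (word-initially) is not met → [p].
/a/ meets the environment for rule 2 (in an unstressed syllable) → [ə].
/a/ (word-final) fails the environment for rule 2, so it stays [a].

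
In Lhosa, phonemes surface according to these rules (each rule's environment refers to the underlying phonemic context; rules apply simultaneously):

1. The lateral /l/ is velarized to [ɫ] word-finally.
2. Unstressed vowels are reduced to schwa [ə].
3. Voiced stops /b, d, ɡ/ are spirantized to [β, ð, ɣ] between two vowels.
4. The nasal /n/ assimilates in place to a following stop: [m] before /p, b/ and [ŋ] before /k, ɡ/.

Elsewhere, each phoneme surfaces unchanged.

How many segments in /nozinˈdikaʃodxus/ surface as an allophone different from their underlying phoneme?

Segments that undergo a rule: /o/ → [ə] (rule 2); /i/ → [ə] (rule 2); /a/ → [ə] (rule 2); /o/ → [ə] (rule 2); /u/ → [ə] (rule 2).
All other segments surface unchanged.

5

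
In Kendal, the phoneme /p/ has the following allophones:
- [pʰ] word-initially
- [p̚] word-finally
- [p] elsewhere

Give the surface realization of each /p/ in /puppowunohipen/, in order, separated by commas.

Occurrence 1 (position 1): word-initially → [pʰ].
Occurrence 2 (position 3): no conditioning environment matches → elsewhere allophone [p].
Occurrence 3 (position 4): no conditioning environment matches → elsewhere allophone [p].
Occurrence 4 (position 12): no conditioning environment matches → elsewhere allophone [p].

[pʰ], [p], [p], [p]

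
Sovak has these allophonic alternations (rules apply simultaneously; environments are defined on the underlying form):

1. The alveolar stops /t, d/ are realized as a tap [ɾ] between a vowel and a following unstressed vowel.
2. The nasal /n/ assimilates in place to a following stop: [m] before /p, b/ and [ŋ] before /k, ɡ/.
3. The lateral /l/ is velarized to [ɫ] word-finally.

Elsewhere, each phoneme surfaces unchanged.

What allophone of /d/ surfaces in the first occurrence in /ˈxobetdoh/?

[d]

/d/ (between /t/ and /o/): rule 1 targets it, but not between a vowel and a following unstressed vowel → unchanged [d].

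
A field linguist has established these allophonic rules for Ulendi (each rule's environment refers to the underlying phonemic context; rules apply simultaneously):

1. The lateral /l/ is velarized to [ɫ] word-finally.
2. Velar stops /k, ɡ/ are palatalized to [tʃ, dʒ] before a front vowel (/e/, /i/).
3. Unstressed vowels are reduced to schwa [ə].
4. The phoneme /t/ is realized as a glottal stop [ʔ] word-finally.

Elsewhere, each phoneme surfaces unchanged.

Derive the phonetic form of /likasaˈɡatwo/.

/l/ (word-initial) fails the environment for rule 1, so it stays [l].
/i/ — between /l/ and /k/, in an unstressed syllable — surfaces as [ə] (rule 3).
/k/ (between /i/ and /a/) fails the environment for rule 2, so it stays [k].
/a/ meets the environment for rule 3 (in an unstressed syllable) → [ə].
/s/ — not in any rule's target class → [s].
/a/ — between /s/ and /ɡ/, in an unstressed syllable — surfaces as [ə] (rule 3).
/ɡ/ (between /a/ and /a/) is in the target of rule 2 but the environment (before a front vowel) is not met → [ɡ].
/a/ (between /ɡ/ and /t/) is in the target of rule 3 but the environment (in an unstressed syllable) is not met → [a].
/t/ (between /a/ and /w/) is in the target of rule 4 but the environment (word-finally) is not met → [t].
/w/ (between /t/ and /o/) is unaffected → [w].
/o/ — word-final, in an unstressed syllable — surfaces as [ə] (rule 3).

[ləkəsəˈɡatwə]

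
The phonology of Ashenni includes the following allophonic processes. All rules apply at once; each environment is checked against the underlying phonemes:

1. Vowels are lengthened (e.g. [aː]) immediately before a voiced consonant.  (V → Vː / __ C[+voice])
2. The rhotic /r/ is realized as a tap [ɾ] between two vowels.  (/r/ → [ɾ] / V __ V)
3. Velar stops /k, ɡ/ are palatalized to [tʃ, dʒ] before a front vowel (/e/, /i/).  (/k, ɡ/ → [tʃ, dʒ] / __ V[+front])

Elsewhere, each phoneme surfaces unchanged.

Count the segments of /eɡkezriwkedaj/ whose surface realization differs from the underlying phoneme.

7

Segments that undergo a rule: /e/ → [eː] (rule 1); /k/ → [tʃ] (rule 3); /e/ → [eː] (rule 1); /i/ → [iː] (rule 1); /k/ → [tʃ] (rule 3); /e/ → [eː] (rule 1); /a/ → [aː] (rule 1).
All other segments surface unchanged.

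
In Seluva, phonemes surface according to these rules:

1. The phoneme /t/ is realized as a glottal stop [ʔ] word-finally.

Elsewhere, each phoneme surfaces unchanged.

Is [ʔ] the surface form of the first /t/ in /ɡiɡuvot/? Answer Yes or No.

Yes

/t/ (word-final) occurs word-finally → [ʔ] by rule 1.
The actual realization is [ʔ], which matches [ʔ].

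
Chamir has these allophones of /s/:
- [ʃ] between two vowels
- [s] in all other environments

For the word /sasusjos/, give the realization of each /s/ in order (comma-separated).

Occurrence 1 (position 1): no conditioning environment matches → elsewhere allophone [s].
Occurrence 2 (position 3): between two vowels → [ʃ].
Occurrence 3 (position 5): no conditioning environment matches → elsewhere allophone [s].
Occurrence 4 (position 8): no conditioning environment matches → elsewhere allophone [s].

[s], [ʃ], [s], [s]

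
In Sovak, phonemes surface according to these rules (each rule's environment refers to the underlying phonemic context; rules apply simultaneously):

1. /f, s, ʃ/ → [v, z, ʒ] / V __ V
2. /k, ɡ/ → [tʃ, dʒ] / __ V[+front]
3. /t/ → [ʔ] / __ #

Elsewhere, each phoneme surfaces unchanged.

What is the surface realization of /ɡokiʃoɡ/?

/ɡ/ (word-initial) fails the environment for rule 2, so it stays [ɡ].
/o/ (between /ɡ/ and /k/): no rule targets it → [o].
/k/ (between /o/ and /i/): before a front vowel, so rule 2 applies → [tʃ].
/i/ (between /k/ and /ʃ/) is unaffected → [i].
Rule 1 applies to /ʃ/ (between /i/ and /o/: between two vowels) → [ʒ].
/o/ (between /ʃ/ and /ɡ/): no rule targets it → [o].
/ɡ/ (word-final): rule 2 targets it, but not before a front vowel → unchanged [ɡ].

[ɡotʃiʒoɡ]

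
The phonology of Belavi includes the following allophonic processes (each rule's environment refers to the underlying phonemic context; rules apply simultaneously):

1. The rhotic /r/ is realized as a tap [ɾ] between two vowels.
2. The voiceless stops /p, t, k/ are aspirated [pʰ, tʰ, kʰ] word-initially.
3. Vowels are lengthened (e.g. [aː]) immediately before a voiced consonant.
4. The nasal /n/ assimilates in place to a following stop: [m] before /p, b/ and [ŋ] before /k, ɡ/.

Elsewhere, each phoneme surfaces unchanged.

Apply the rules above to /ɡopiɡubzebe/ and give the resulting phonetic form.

/ɡ/ — not in any rule's target class → [ɡ].
/o/ (between /ɡ/ and /p/) is in the target of rule 3 but the environment (before a voiced consonant) is not met → [o].
/p/ — between /o/ and /i/; rule 2 does not apply here → [p].
Rule 3 applies to /i/ (between /p/ and /ɡ/: before a voiced consonant) → [iː].
/ɡ/ stays [ɡ].
/u/ (between /ɡ/ and /b/): before a voiced consonant, so rule 3 applies → [uː].
/b/ (between /u/ and /z/): no rule targets it → [b].
/z/ (between /b/ and /e/): no rule targets it → [z].
/e/ meets the environment for rule 3 (before a voiced consonant) → [eː].
/b/ (between /e/ and /e/) is unaffected → [b].
/e/ — word-final; rule 3 does not apply here → [e].

[ɡopiːɡuːbzeːbe]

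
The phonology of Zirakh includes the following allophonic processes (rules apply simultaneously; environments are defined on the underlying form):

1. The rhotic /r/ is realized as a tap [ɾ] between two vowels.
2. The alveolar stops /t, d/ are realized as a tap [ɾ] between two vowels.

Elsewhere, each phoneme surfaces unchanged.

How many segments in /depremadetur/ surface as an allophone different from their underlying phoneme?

Segments that undergo a rule: /d/ → [ɾ] (rule 2); /t/ → [ɾ] (rule 2).
All other segments surface unchanged.

2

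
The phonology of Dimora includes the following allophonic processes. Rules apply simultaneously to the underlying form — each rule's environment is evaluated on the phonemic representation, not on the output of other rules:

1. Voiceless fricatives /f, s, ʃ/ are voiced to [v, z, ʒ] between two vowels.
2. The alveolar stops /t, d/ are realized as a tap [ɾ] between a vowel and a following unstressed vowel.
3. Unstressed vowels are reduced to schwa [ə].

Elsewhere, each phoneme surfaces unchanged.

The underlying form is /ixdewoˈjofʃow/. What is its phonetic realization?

/i/ — word-initial, in an unstressed syllable — surfaces as [ə] (rule 3).
/x/ (between /i/ and /d/) is unaffected → [x].
/d/ — between /x/ and /e/; rule 2 does not apply here → [d].
/e/ — between /d/ and /w/, in an unstressed syllable — surfaces as [ə] (rule 3).
/w/ — not in any rule's target class → [w].
/o/ — between /w/ and /j/, in an unstressed syllable — surfaces as [ə] (rule 3).
/j/ stays [j].
/o/ (between /j/ and /f/): rule 3 targets it, but not in an unstressed syllable → unchanged [o].
/f/ (between /o/ and /ʃ/) fails the environment for rule 1, so it stays [f].
/ʃ/ (between /f/ and /o/): rule 1 targets it, but not between two vowels → unchanged [ʃ].
/o/ meets the environment for rule 3 (in an unstressed syllable) → [ə].
/w/ (word-final): no rule targets it → [w].

[əxdəwəˈjofʃəw]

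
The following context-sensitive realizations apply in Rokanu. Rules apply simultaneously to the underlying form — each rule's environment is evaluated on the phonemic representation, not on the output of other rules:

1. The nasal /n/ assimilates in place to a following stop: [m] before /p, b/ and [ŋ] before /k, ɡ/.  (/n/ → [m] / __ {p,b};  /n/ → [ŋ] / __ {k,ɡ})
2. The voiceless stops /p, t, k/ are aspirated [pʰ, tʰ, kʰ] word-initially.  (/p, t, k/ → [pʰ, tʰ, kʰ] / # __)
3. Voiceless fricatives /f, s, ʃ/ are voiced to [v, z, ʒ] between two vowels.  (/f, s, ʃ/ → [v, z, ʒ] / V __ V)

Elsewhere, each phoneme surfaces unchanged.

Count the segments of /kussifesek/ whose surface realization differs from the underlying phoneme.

3

Segments that undergo a rule: /k/ → [kʰ] (rule 2); /f/ → [v] (rule 3); /s/ → [z] (rule 3).
All other segments surface unchanged.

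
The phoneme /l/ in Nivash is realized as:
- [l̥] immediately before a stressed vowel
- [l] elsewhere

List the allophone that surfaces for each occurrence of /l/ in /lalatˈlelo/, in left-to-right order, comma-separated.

Occurrence 1 (position 1): no conditioning environment matches → elsewhere allophone [l].
Occurrence 2 (position 3): no conditioning environment matches → elsewhere allophone [l].
Occurrence 3 (position 6): immediately before a stressed vowel → [l̥].
Occurrence 4 (position 8): no conditioning environment matches → elsewhere allophone [l].

[l], [l], [l̥], [l]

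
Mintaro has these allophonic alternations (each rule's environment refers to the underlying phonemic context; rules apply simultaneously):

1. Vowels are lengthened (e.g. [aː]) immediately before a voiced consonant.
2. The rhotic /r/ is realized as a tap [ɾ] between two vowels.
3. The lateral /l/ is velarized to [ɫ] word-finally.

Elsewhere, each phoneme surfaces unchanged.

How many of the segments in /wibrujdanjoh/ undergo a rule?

Segments that undergo a rule: /i/ → [iː] (rule 1); /u/ → [uː] (rule 1); /a/ → [aː] (rule 1).
All other segments surface unchanged.

3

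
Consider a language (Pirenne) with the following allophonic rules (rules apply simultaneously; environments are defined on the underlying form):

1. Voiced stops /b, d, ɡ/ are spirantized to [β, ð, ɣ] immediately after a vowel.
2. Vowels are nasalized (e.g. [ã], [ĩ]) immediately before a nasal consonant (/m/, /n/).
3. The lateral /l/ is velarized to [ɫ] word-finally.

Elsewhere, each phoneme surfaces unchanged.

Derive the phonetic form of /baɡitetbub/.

/b/ (word-initial): rule 1 targets it, but not immediately after a vowel → unchanged [b].
/a/ — between /b/ and /ɡ/; rule 2 does not apply here → [a].
Rule 1 applies to /ɡ/ (between /a/ and /i/: immediately after a vowel) → [ɣ].
/i/ — between /ɡ/ and /t/; rule 2 does not apply here → [i].
/e/ (between /t/ and /t/): rule 2 targets it, but not before a nasal consonant → unchanged [e].
/b/ (between /t/ and /u/): rule 1 targets it, but not immediately after a vowel → unchanged [b].
/u/ (between /b/ and /b/) is in the target of rule 2 but the environment (before a nasal consonant) is not met → [u].
Rule 1 applies to /b/ (word-final: immediately after a vowel) → [β].

[baɣitetbuβ]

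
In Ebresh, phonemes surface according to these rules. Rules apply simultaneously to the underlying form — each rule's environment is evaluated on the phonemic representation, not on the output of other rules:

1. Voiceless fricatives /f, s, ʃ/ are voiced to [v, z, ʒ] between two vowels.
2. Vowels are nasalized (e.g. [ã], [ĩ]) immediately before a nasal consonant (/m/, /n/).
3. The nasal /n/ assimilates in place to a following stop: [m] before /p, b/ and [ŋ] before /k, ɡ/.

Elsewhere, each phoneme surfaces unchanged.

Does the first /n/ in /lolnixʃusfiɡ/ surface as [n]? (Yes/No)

Yes

/n/ — between /l/ and /i/; rule 3 does not apply here → [n].
The actual realization is [n], which matches [n].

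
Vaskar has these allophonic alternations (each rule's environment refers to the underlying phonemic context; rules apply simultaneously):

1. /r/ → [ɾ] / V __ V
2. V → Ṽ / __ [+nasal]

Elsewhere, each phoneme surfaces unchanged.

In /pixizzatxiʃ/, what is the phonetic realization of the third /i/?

/i/ — between /x/ and /ʃ/; rule 2 does not apply here → [i].

[i]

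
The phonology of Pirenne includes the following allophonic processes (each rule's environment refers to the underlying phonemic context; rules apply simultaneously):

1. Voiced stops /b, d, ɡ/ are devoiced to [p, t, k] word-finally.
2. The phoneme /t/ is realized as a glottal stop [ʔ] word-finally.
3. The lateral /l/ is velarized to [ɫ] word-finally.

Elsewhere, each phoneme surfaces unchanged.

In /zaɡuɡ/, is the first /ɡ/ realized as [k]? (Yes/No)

/ɡ/ (between /a/ and /u/) is in the target of rule 1 but the environment (word-finally) is not met → [ɡ].
The actual realization is [ɡ], not [k].

No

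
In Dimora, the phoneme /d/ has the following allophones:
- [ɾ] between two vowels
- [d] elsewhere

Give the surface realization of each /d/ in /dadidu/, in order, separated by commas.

[d], [ɾ], [ɾ]

Occurrence 1 (position 1): no conditioning environment matches → elsewhere allophone [d].
Occurrence 2 (position 3): between two vowels → [ɾ].
Occurrence 3 (position 5): between two vowels → [ɾ].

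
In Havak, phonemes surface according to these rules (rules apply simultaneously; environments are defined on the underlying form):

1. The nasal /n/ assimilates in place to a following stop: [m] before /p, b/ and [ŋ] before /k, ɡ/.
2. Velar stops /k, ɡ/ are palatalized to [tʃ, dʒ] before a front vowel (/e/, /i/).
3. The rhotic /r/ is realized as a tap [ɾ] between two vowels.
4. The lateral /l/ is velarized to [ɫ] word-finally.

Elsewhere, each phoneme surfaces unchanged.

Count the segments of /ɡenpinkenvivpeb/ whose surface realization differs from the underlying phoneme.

4

Segments that undergo a rule: /ɡ/ → [dʒ] (rule 2); /n/ → [m] (rule 1); /n/ → [ŋ] (rule 1); /k/ → [tʃ] (rule 2).
All other segments surface unchanged.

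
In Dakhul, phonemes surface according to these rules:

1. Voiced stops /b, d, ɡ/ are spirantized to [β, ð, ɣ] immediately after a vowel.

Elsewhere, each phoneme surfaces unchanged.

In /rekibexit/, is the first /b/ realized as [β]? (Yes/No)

/b/ (between /i/ and /e/) occurs immediately after a vowel → [β] by rule 1.
The actual realization is [β], which matches [β].

Yes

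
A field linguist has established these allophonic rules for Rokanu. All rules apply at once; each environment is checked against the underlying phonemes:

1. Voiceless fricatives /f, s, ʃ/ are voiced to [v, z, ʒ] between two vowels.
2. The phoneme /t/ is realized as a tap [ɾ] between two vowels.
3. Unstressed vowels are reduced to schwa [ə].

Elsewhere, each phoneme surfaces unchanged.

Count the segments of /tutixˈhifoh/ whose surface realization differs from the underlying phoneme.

Segments that undergo a rule: /u/ → [ə] (rule 3); /t/ → [ɾ] (rule 2); /i/ → [ə] (rule 3); /f/ → [v] (rule 1); /o/ → [ə] (rule 3).
All other segments surface unchanged.

5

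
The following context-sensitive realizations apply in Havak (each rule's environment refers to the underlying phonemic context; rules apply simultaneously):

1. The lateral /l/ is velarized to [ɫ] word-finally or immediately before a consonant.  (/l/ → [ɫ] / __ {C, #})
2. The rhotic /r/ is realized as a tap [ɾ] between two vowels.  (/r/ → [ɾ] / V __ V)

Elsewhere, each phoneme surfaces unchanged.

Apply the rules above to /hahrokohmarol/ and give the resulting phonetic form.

[hahrokohmaɾoɫ]

/h/ (word-initial): no rule targets it → [h].
/a/ stays [a].
/h/ stays [h].
/r/ — between /h/ and /o/; rule 2 does not apply here → [r].
/o/ (between /r/ and /k/) is unaffected → [o].
/k/ (between /o/ and /o/): no rule targets it → [k].
/o/ stays [o].
/h/ (between /o/ and /m/): no rule targets it → [h].
/m/ — not in any rule's target class → [m].
/a/ (between /m/ and /r/) is unaffected → [a].
/r/ meets the environment for rule 2 (between two vowels) → [ɾ].
/o/ (between /r/ and /l/) is unaffected → [o].
/l/ meets the environment for rule 1 (word-finally or immediately before a consonant) → [ɫ].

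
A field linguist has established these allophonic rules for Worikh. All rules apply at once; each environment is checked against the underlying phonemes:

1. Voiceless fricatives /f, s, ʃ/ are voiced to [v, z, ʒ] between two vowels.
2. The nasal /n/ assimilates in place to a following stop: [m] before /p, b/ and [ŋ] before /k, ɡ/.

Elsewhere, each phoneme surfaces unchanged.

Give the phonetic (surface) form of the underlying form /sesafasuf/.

[sezavazuf]

/s/ — word-initial; rule 1 does not apply here → [s].
/s/ meets the environment for rule 1 (between two vowels) → [z].
/f/ — between /a/ and /a/, between two vowels — surfaces as [v] (rule 1).
/s/ meets the environment for rule 1 (between two vowels) → [z].
/f/ — word-final; rule 1 does not apply here → [f].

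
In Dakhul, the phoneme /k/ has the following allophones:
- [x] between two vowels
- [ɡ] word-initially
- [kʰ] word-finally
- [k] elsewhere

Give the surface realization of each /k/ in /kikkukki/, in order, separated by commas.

[ɡ], [k], [k], [k], [k]

Occurrence 1 (position 1): word-initially → [ɡ].
Occurrence 2 (position 3): no conditioning environment matches → elsewhere allophone [k].
Occurrence 3 (position 4): no conditioning environment matches → elsewhere allophone [k].
Occurrence 4 (position 6): no conditioning environment matches → elsewhere allophone [k].
Occurrence 5 (position 7): no conditioning environment matches → elsewhere allophone [k].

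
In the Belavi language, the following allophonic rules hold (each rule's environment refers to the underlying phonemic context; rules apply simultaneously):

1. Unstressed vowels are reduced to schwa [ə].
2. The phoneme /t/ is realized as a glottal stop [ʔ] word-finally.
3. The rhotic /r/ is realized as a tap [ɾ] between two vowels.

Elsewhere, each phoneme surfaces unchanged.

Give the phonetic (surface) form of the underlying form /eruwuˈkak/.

/e/ — word-initial, in an unstressed syllable — surfaces as [ə] (rule 1).
/r/ (between /e/ and /u/) occurs between two vowels → [ɾ] by rule 3.
/u/ (between /r/ and /w/) occurs in an unstressed syllable → [ə] by rule 1.
/w/ (between /u/ and /u/): no rule targets it → [w].
/u/ (between /w/ and /k/) occurs in an unstressed syllable → [ə] by rule 1.
/k/ — not in any rule's target class → [k].
/a/ (between /k/ and /k/) fails the environment for rule 1, so it stays [a].
/k/ (word-final) is unaffected → [k].

[əɾəwəˈkak]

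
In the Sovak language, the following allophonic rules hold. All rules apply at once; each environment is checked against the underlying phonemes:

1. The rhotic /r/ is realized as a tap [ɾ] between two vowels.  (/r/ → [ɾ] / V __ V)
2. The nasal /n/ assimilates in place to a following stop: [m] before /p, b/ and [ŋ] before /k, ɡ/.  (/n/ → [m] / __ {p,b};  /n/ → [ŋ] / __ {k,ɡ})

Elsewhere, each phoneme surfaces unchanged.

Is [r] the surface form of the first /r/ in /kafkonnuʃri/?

Yes

/r/ — between /ʃ/ and /i/; rule 1 does not apply here → [r].
The actual realization is [r], which matches [r].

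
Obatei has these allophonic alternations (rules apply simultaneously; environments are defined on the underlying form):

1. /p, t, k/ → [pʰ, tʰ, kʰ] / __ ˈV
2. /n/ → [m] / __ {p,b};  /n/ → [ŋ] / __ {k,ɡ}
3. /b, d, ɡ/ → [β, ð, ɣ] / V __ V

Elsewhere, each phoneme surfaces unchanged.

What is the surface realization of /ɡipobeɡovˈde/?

/ɡ/ (word-initial): rule 3 targets it, but not between two vowels → unchanged [ɡ].
/p/ (between /i/ and /o/) fails the environment for rule 1, so it stays [p].
/b/ — between /o/ and /e/, between two vowels — surfaces as [β] (rule 3).
Rule 3 applies to /ɡ/ (between /e/ and /o/: between two vowels) → [ɣ].
/d/ (between /v/ and /e/): rule 3 targets it, but not between two vowels → unchanged [d].

[ɡipoβeɣovˈde]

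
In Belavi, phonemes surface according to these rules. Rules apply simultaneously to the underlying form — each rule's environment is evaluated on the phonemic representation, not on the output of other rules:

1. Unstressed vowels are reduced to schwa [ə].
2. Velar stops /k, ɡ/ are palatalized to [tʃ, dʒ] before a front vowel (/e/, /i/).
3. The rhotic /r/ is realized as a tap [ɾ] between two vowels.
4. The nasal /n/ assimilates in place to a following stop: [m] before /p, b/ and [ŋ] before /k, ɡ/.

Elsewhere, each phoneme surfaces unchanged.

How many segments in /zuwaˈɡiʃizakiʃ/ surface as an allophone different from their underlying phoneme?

7

Segments that undergo a rule: /u/ → [ə] (rule 1); /a/ → [ə] (rule 1); /ɡ/ → [dʒ] (rule 2); /i/ → [ə] (rule 1); /a/ → [ə] (rule 1); /k/ → [tʃ] (rule 2); /i/ → [ə] (rule 1).
All other segments surface unchanged.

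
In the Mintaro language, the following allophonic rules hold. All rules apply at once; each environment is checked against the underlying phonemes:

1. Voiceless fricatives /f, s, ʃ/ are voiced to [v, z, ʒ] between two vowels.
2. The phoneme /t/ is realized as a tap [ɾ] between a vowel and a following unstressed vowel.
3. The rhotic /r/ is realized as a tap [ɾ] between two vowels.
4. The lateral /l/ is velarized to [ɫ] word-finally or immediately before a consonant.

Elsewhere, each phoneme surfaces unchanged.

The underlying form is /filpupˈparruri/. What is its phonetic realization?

[fiɫpupˈparruɾi]

/f/ — word-initial; rule 1 does not apply here → [f].
/i/ — not in any rule's target class → [i].
/l/ — between /i/ and /p/, word-finally or immediately before a consonant — surfaces as [ɫ] (rule 4).
/p/ — not in any rule's target class → [p].
/u/ (between /p/ and /p/) is unaffected → [u].
/p/ (between /u/ and /p/): no rule targets it → [p].
/p/ (between /p/ and /a/) is unaffected → [p].
/a/ stays [a].
/r/ (between /a/ and /r/) is in the target of rule 3 but the environment (between two vowels) is not met → [r].
/r/ — between /r/ and /u/; rule 3 does not apply here → [r].
/u/ (between /r/ and /r/): no rule targets it → [u].
/r/ meets the environment for rule 3 (between two vowels) → [ɾ].
/i/ — not in any rule's target class → [i].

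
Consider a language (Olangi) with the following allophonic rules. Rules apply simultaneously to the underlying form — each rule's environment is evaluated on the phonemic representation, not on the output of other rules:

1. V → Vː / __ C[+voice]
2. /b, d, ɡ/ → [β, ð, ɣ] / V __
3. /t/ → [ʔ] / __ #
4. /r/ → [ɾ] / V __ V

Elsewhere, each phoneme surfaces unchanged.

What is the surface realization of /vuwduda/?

[vuːwduːða]

/v/ (word-initial): no rule targets it → [v].
Rule 1 applies to /u/ (between /v/ and /w/: before a voiced consonant) → [uː].
/w/ — not in any rule's target class → [w].
/d/ — between /w/ and /u/; rule 2 does not apply here → [d].
/u/ meets the environment for rule 1 (before a voiced consonant) → [uː].
/d/ (between /u/ and /a/) occurs immediately after a vowel → [ð] by rule 2.
/a/ — word-final; rule 1 does not apply here → [a].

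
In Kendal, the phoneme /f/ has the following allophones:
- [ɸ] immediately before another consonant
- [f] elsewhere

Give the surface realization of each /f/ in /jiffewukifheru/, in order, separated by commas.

[ɸ], [f], [ɸ]

Occurrence 1 (position 3): immediately before another consonant → [ɸ].
Occurrence 2 (position 4): no conditioning environment matches → elsewhere allophone [f].
Occurrence 3 (position 10): immediately before another consonant → [ɸ].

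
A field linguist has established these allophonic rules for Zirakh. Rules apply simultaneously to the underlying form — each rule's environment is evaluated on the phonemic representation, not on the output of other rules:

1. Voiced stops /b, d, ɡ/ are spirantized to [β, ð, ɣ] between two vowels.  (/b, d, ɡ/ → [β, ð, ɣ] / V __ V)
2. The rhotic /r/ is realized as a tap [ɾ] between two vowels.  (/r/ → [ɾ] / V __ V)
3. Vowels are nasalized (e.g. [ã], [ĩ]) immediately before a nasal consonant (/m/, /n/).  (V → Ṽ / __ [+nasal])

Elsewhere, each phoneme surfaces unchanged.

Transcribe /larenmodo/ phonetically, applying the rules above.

[laɾẽnmoðo]

/l/ (word-initial) is unaffected → [l].
/a/ (between /l/ and /r/) is in the target of rule 3 but the environment (before a nasal consonant) is not met → [a].
/r/ (between /a/ and /e/): between two vowels, so rule 2 applies → [ɾ].
/e/ (between /r/ and /n/) occurs before a nasal consonant → [ẽ] by rule 3.
/n/ (between /e/ and /m/) is unaffected → [n].
/m/ (between /n/ and /o/): no rule targets it → [m].
/o/ — between /m/ and /d/; rule 3 does not apply here → [o].
/d/ — between /o/ and /o/, between two vowels — surfaces as [ð] (rule 1).
/o/ (word-final): rule 3 targets it, but not before a nasal consonant → unchanged [o].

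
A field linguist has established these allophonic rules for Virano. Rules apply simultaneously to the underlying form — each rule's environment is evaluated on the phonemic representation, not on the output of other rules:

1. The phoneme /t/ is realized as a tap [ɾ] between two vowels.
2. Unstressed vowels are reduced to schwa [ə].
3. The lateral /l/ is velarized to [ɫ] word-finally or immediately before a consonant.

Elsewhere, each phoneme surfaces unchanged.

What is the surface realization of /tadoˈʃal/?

/t/ (word-initial) fails the environment for rule 1, so it stays [t].
/a/ (between /t/ and /d/) occurs in an unstressed syllable → [ə] by rule 2.
/d/ — not in any rule's target class → [d].
/o/ — between /d/ and /ʃ/, in an unstressed syllable — surfaces as [ə] (rule 2).
/ʃ/ (between /o/ and /a/) is unaffected → [ʃ].
/a/ (between /ʃ/ and /l/) fails the environment for rule 2, so it stays [a].
Rule 3 applies to /l/ (word-final: word-finally or immediately before a consonant) → [ɫ].

[tədəˈʃaɫ]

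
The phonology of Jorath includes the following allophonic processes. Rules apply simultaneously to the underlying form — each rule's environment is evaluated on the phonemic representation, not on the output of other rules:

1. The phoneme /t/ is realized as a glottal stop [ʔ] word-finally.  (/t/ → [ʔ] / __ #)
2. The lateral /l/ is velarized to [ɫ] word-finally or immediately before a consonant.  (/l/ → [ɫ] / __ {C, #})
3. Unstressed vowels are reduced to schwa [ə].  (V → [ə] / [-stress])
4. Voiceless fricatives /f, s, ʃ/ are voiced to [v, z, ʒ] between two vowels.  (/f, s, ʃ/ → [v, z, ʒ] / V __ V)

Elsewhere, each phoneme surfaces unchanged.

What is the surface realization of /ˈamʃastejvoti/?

/a/ (word-initial) fails the environment for rule 3, so it stays [a].
/ʃ/ (between /m/ and /a/) fails the environment for rule 4, so it stays [ʃ].
/a/ meets the environment for rule 3 (in an unstressed syllable) → [ə].
/s/ (between /a/ and /t/) is in the target of rule 4 but the environment (between two vowels) is not met → [s].
/t/ (between /s/ and /e/) is in the target of rule 1 but the environment (word-finally) is not met → [t].
/e/ meets the environment for rule 3 (in an unstressed syllable) → [ə].
/o/ — between /v/ and /t/, in an unstressed syllable — surfaces as [ə] (rule 3).
/t/ (between /o/ and /i/) fails the environment for rule 1, so it stays [t].
/i/ (word-final) occurs in an unstressed syllable → [ə] by rule 3.

[ˈamʃəstəjvətə]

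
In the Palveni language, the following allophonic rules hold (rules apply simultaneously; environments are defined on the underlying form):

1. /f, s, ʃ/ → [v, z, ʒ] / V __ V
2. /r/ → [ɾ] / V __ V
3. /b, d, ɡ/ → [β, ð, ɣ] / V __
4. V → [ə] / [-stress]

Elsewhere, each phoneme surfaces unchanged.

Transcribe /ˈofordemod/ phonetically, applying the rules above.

[ˈovərdəməð]

/o/ (word-initial) is in the target of rule 4 but the environment (in an unstressed syllable) is not met → [o].
/f/ (between /o/ and /o/) occurs between two vowels → [v] by rule 1.
/o/ (between /f/ and /r/) occurs in an unstressed syllable → [ə] by rule 4.
/r/ (between /o/ and /d/) fails the environment for rule 2, so it stays [r].
/d/ (between /r/ and /e/): rule 3 targets it, but not immediately after a vowel → unchanged [d].
/e/ — between /d/ and /m/, in an unstressed syllable — surfaces as [ə] (rule 4).
/m/ (between /e/ and /o/) is unaffected → [m].
Rule 4 applies to /o/ (between /m/ and /d/: in an unstressed syllable) → [ə].
/d/ (word-final) occurs immediately after a vowel → [ð] by rule 3.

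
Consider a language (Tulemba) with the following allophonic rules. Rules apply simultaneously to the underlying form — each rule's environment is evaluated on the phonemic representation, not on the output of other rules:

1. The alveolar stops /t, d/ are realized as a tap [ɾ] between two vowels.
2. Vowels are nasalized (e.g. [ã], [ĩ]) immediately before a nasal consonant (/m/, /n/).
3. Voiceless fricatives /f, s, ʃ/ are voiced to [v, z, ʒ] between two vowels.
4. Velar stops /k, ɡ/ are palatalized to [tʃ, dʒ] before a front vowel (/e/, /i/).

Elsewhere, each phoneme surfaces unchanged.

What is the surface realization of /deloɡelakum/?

[delodʒelakũm]

/d/ (word-initial) fails the environment for rule 1, so it stays [d].
/e/ (between /d/ and /l/) is in the target of rule 2 but the environment (before a nasal consonant) is not met → [e].
/o/ (between /l/ and /ɡ/): rule 2 targets it, but not before a nasal consonant → unchanged [o].
/ɡ/ (between /o/ and /e/) occurs before a front vowel → [dʒ] by rule 4.
/e/ (between /ɡ/ and /l/) is in the target of rule 2 but the environment (before a nasal consonant) is not met → [e].
/a/ — between /l/ and /k/; rule 2 does not apply here → [a].
/k/ — between /a/ and /u/; rule 4 does not apply here → [k].
/u/ meets the environment for rule 2 (before a nasal consonant) → [ũ].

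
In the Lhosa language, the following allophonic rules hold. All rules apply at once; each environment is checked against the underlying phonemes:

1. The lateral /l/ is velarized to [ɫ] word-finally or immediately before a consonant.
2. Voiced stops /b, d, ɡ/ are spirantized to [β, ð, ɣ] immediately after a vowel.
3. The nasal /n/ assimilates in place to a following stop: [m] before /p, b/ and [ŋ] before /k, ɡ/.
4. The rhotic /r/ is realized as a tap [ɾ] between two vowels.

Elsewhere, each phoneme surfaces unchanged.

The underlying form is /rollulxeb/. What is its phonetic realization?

[roɫluɫxeβ]

/r/ (word-initial) fails the environment for rule 4, so it stays [r].
/o/ (between /r/ and /l/): no rule targets it → [o].
/l/ meets the environment for rule 1 (word-finally or immediately before a consonant) → [ɫ].
/l/ — between /l/ and /u/; rule 1 does not apply here → [l].
/u/ stays [u].
/l/ meets the environment for rule 1 (word-finally or immediately before a consonant) → [ɫ].
/x/ stays [x].
/e/ (between /x/ and /b/) is unaffected → [e].
/b/ (word-final) occurs immediately after a vowel → [β] by rule 2.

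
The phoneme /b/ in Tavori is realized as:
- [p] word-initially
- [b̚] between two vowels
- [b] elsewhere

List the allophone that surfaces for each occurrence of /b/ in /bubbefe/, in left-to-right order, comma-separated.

[p], [b], [b]

Occurrence 1 (position 1): word-initially → [p].
Occurrence 2 (position 3): no conditioning environment matches → elsewhere allophone [b].
Occurrence 3 (position 4): no conditioning environment matches → elsewhere allophone [b].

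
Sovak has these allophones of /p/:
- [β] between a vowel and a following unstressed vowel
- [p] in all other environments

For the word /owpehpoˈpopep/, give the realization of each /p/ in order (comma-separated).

[p], [p], [p], [β], [p]

Occurrence 1 (position 3): no conditioning environment matches → elsewhere allophone [p].
Occurrence 2 (position 6): no conditioning environment matches → elsewhere allophone [p].
Occurrence 3 (position 8): no conditioning environment matches → elsewhere allophone [p].
Occurrence 4 (position 10): between a vowel and a following unstressed vowel → [β].
Occurrence 5 (position 12): no conditioning environment matches → elsewhere allophone [p].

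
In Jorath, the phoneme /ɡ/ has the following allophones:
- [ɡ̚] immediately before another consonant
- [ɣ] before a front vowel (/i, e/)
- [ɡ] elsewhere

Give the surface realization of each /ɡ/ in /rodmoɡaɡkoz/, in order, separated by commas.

Occurrence 1 (position 6): no conditioning environment matches → elsewhere allophone [ɡ].
Occurrence 2 (position 8): immediately before another consonant → [ɡ̚].

[ɡ], [ɡ̚]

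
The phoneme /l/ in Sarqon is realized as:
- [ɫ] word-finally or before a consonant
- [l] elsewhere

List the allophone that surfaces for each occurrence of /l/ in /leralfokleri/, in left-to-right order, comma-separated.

Occurrence 1 (position 1): no conditioning environment matches → elsewhere allophone [l].
Occurrence 2 (position 5): word-finally or before a consonant → [ɫ].
Occurrence 3 (position 9): no conditioning environment matches → elsewhere allophone [l].

[l], [ɫ], [l]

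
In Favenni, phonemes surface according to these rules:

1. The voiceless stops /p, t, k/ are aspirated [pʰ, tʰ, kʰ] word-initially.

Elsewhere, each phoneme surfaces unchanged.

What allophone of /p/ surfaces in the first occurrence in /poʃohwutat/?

/p/ (word-initial) occurs word-initially → [pʰ] by rule 1.

[pʰ]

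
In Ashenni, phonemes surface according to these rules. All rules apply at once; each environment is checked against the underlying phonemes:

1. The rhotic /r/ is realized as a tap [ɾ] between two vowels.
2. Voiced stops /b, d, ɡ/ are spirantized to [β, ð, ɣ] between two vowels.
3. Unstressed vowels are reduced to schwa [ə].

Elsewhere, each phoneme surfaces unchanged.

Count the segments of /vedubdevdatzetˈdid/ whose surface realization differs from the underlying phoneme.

Segments that undergo a rule: /e/ → [ə] (rule 3); /d/ → [ð] (rule 2); /u/ → [ə] (rule 3); /e/ → [ə] (rule 3); /a/ → [ə] (rule 3); /e/ → [ə] (rule 3).
All other segments surface unchanged.

6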